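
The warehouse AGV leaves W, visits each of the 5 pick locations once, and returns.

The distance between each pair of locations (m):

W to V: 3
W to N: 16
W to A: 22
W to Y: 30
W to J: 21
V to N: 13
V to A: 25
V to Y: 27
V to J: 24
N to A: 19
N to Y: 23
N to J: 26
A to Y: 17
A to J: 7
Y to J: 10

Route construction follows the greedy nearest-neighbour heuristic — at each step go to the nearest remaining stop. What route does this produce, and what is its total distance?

Nearest-neighbour total = 82 m; route W → V → N → A → J → Y → W.

At W the remaining stops are V 3, N 16, J 21, A 22, Y 30; go to V.
At V the remaining stops are N 13, J 24, A 25, Y 27; go to N.
At N the remaining stops are A 19, Y 23, J 26; go to A.
At A the remaining stops are J 7, Y 17; go to J.
At J the remaining stops are Y 10; go to Y.
Return Y→W: 30.
Total = 3 + 13 + 19 + 7 + 10 + 30 = 82.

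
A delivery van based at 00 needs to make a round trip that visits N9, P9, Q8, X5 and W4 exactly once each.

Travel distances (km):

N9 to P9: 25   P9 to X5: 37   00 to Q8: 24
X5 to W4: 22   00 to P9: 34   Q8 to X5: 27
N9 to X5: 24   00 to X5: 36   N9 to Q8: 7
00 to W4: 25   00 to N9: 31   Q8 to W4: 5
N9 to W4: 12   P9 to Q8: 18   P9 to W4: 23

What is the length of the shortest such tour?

With 5 stops there are 5!/2 = 60 distinct round trips (a route and its reverse cost the same).
00 - N9 - P9 - Q8 - X5 - W4 - 00: 31+25+18+27+22+25 = 148
00 - N9 - P9 - Q8 - W4 - X5 - 00: 31+25+18+5+22+36 = 137
00 - N9 - P9 - X5 - Q8 - W4 - 00: 31+25+37+27+5+25 = 150
00 - N9 - P9 - X5 - W4 - Q8 - 00: 31+25+37+22+5+24 = 144
00 - N9 - P9 - W4 - Q8 - X5 - 00: 31+25+23+5+27+36 = 147
00 - N9 - P9 - W4 - X5 - Q8 - 00: 31+25+23+22+27+24 = 152
00 - N9 - Q8 - P9 - X5 - W4 - 00: 31+7+18+37+22+25 = 140
00 - N9 - Q8 - P9 - W4 - X5 - 00: 31+7+18+23+22+36 = 137
00 - N9 - Q8 - X5 - P9 - W4 - 00: 31+7+27+37+23+25 = 150
00 - N9 - Q8 - X5 - W4 - P9 - 00: 31+7+27+22+23+34 = 144
00 - N9 - Q8 - W4 - P9 - X5 - 00: 31+7+5+23+37+36 = 139
00 - N9 - Q8 - W4 - X5 - P9 - 00: 31+7+5+22+37+34 = 136
00 - N9 - X5 - P9 - Q8 - W4 - 00: 31+24+37+18+5+25 = 140
00 - N9 - X5 - P9 - W4 - Q8 - 00: 31+24+37+23+5+24 = 144
… (46 more)
00 - P9 - N9 - Q8 - W4 - X5 - 00: 34+25+7+5+22+36 = 129  ← best
The minimum is 129.
One optimal route: 00 → P9 → N9 → Q8 → W4 → X5 → 00 (or its reverse).

Minimum total distance: 129 km.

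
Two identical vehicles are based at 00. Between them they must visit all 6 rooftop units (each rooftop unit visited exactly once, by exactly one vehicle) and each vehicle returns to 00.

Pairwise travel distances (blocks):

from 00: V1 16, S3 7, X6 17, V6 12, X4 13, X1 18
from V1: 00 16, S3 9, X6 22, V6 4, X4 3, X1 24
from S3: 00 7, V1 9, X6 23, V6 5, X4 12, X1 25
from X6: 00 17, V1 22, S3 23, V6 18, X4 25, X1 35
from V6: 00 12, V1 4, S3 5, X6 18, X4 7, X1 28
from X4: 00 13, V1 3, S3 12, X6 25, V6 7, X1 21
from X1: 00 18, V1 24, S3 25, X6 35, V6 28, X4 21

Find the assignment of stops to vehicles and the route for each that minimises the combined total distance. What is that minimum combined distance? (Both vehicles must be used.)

Check every non-empty split of the stops between the two vehicles; for each half take its own optimal tour:
  {V1} + {S3, X6, V6, X4, X1}: 32 + 91 = 123
  {S3} + {V1, X6, V6, X4, X1}: 14 + 81 = 95
  {V1, S3} + {X6, V6, X4, X1}: 32 + 81 = 113
  {X6} + {V1, S3, V6, X4, X1}: 34 + 58 = 92
  {V1, X6} + {S3, V6, X4, X1}: 55 + 58 = 113
  {S3, X6} + {V1, V6, X4, X1}: 47 + 58 = 105
  … (31 splits in total)
Best: vehicle 1 00 → X6 → 00 = 34; vehicle 2 00 → S3 → V6 → V1 → X4 → X1 → 00 = 58; combined 92.

Minimum combined distance: 92 blocks.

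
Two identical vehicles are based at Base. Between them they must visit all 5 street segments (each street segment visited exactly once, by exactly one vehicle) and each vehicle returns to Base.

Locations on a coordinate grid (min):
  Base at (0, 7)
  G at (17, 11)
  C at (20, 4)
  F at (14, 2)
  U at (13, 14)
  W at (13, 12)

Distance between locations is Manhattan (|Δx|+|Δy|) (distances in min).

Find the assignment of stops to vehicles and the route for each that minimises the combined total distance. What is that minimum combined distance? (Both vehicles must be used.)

98 min — the smallest possible combined total.

There are 2^4 − 1 = 15 ways to divide the 5 stops into two non-empty groups. For each, the best each vehicle can do is its own shortest tour through its group:
  {G} + {C, F, U, W}: 42 + 64 = 106
  {C} + {G, F, U, W}: 46 + 58 = 104
  {G, C} + {F, U, W}: 54 + 52 = 106
  {F} + {G, C, U, W}: 38 + 60 = 98
  {G, F} + {C, U, W}: 52 + 60 = 112
  {C, F} + {G, U, W}: 50 + 48 = 98
  … (15 splits in total)
Best: vehicle 1 Base → F → Base = 38; vehicle 2 Base → C → G → U → W → Base = 60; combined 98.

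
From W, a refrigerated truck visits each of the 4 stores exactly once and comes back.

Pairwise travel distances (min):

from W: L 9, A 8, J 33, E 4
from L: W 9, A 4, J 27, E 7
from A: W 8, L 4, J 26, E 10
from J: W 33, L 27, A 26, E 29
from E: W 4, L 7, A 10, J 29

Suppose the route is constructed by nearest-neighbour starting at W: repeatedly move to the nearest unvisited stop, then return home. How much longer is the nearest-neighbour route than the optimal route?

2 min longer than the optimal tour.

W: E=4, A=8, L=9, J=33 ⇒ E
E: L=7, A=10, J=29 ⇒ L
L: A=4, J=27 ⇒ A
A: J=26 ⇒ J
NN route W → E → L → A → J → W costs 74.
Optimal: W → L → A → J → E → W costs 72 (by enumerating all 12 distinct tours).
Excess = 74 − 72 = 2.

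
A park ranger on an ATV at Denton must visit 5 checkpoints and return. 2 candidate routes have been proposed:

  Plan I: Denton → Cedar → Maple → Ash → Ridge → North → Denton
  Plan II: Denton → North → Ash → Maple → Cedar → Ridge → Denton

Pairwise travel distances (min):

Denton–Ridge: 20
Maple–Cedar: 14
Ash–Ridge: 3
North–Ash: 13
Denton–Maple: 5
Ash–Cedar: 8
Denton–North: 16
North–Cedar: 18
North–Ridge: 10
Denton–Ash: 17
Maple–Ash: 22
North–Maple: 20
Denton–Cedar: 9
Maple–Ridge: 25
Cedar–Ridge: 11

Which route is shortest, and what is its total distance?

74 min — Plan I is the shortest.

Plan I: 9 + 14 + 22 + 3 + 10 + 16 = 74
Plan II: 16 + 13 + 22 + 14 + 11 + 20 = 96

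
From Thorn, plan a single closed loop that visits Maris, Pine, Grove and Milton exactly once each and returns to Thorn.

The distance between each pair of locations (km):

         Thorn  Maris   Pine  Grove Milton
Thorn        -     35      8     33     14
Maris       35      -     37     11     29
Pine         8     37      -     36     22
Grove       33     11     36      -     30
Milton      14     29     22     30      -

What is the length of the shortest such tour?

Shortest round trip = 98 km.

With 4 stops there are 4!/2 = 12 distinct round trips (a route and its reverse cost the same).
Thorn-Maris-Pine-Grove-Milton-Thorn: 35+37+36+30+14 = 152
Thorn-Maris-Pine-Milton-Grove-Thorn: 35+37+22+30+33 = 157
Thorn-Maris-Grove-Pine-Milton-Thorn: 35+11+36+22+14 = 118
Thorn-Maris-Grove-Milton-Pine-Thorn: 35+11+30+22+8 = 106
Thorn-Maris-Milton-Pine-Grove-Thorn: 35+29+22+36+33 = 155
Thorn-Maris-Milton-Grove-Pine-Thorn: 35+29+30+36+8 = 138
Thorn-Pine-Maris-Grove-Milton-Thorn: 8+37+11+30+14 = 100
Thorn-Pine-Maris-Milton-Grove-Thorn: 8+37+29+30+33 = 137
Thorn-Pine-Grove-Maris-Milton-Thorn: 8+36+11+29+14 = 98
Thorn-Pine-Milton-Maris-Grove-Thorn: 8+22+29+11+33 = 103
Thorn-Grove-Maris-Pine-Milton-Thorn: 33+11+37+22+14 = 117
Thorn-Grove-Pine-Maris-Milton-Thorn: 33+36+37+29+14 = 149
The minimum is 98.
One optimal route: Thorn → Pine → Grove → Maris → Milton → Thorn (or its reverse).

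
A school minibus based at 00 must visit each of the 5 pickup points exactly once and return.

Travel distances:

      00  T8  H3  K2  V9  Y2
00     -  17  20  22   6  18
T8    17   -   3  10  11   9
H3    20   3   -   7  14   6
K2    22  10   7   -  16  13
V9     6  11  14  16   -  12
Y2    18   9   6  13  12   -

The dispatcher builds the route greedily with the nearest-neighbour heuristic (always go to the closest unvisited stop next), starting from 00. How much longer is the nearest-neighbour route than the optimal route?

00: V9=6, T8=17, Y2=18, H3=20, K2=22 ⇒ V9
V9: T8=11, Y2=12, H3=14, K2=16 ⇒ T8
T8: H3=3, Y2=9, K2=10 ⇒ H3
H3: Y2=6, K2=7 ⇒ Y2
Y2: K2=13 ⇒ K2
NN route 00 → V9 → T8 → H3 → Y2 → K2 → 00 costs 61.
Optimal: 00 → T8 → H3 → K2 → Y2 → V9 → 00 costs 58 (by enumerating all 60 distinct tours).
Excess = 61 − 58 = 3.

3 longer than the optimal tour.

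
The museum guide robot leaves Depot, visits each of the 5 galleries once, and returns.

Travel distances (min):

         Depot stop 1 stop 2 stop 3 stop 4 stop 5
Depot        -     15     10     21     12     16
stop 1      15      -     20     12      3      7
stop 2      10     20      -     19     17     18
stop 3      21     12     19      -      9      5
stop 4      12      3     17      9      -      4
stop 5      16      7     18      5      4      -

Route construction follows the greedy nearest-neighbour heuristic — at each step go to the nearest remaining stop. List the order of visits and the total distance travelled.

Depot → [stop 2:10 / stop 4:12 / stop 1:15 / stop 5:16 / stop 3:21] → stop 2 (10)
stop 2 → [stop 4:17 / stop 5:18 / stop 3:19 / stop 1:20] → stop 4 (17)
stop 4 → [stop 1:3 / stop 5:4 / stop 3:9] → stop 1 (3)
stop 1 → [stop 5:7 / stop 3:12] → stop 5 (7)
stop 5 → [stop 3:5] → stop 3 (5)
Return stop 3→Depot: 21.
Total = 10 + 17 + 3 + 7 + 5 + 21 = 63.

Nearest-neighbour total = 63 min; route Depot → stop 2 → stop 4 → stop 1 → stop 5 → stop 3 → Depot.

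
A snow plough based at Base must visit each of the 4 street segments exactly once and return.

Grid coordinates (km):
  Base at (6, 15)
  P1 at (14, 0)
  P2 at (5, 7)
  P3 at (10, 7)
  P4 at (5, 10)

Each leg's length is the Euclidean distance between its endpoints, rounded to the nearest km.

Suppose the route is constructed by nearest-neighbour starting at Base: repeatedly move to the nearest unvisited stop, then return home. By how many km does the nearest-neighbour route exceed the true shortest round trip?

Base: P4=5, P2=8, P3=9, P1=17 ⇒ P4
P4: P2=3, P3=6, P1=13 ⇒ P2
P2: P3=5, P1=11 ⇒ P3
P3: P1=8 ⇒ P1
NN route Base → P4 → P2 → P3 → P1 → Base costs 38.
Optimal: Base → P3 → P1 → P2 → P4 → Base costs 36 (by enumerating all 12 distinct tours).
Excess = 38 − 36 = 2.

2 km longer than the optimal tour.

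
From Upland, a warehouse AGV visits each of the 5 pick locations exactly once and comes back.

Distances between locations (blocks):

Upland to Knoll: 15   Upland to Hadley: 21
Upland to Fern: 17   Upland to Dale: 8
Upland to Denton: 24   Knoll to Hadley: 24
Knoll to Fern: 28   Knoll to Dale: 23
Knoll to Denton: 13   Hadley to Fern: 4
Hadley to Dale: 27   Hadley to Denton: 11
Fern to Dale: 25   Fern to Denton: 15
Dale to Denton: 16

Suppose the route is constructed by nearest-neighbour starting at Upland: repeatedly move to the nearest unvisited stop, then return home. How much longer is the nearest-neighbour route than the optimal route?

Upland: Dale=8, Knoll=15, Fern=17, Hadley=21, Denton=24 ⇒ Dale
Dale: Denton=16, Knoll=23, Fern=25, Hadley=27 ⇒ Denton
Denton: Hadley=11, Knoll=13, Fern=15 ⇒ Hadley
Hadley: Fern=4, Knoll=24 ⇒ Fern
Fern: Knoll=28 ⇒ Knoll
NN route Upland → Dale → Denton → Hadley → Fern → Knoll → Upland costs 82.
Optimal: Upland → Knoll → Denton → Hadley → Fern → Dale → Upland costs 76 (by enumerating all 60 distinct tours).
Excess = 82 − 76 = 6.

The nearest-neighbour route is 6 blocks longer than optimal.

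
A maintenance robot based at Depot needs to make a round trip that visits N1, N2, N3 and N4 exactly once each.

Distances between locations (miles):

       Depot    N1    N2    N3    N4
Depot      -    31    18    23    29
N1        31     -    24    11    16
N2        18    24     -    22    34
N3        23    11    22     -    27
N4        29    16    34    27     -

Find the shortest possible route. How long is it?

Minimum total distance: 96 miles.

Depot→N1→N2→N3→N4→Depot: 31+24+22+27+29 = 133
Depot→N1→N2→N4→N3→Depot: 31+24+34+27+23 = 139
Depot→N1→N3→N2→N4→Depot: 31+11+22+34+29 = 127
Depot→N1→N3→N4→N2→Depot: 31+11+27+34+18 = 121
Depot→N1→N4→N2→N3→Depot: 31+16+34+22+23 = 126
Depot→N1→N4→N3→N2→Depot: 31+16+27+22+18 = 114
Depot→N2→N1→N3→N4→Depot: 18+24+11+27+29 = 109
Depot→N2→N1→N4→N3→Depot: 18+24+16+27+23 = 108
Depot→N2→N3→N1→N4→Depot: 18+22+11+16+29 = 96
Depot→N2→N4→N1→N3→Depot: 18+34+16+11+23 = 102
Depot→N3→N1→N2→N4→Depot: 23+11+24+34+29 = 121
Depot→N3→N2→N1→N4→Depot: 23+22+24+16+29 = 114
The minimum is 96.
One optimal route: Depot → N2 → N3 → N1 → N4 → Depot (or its reverse).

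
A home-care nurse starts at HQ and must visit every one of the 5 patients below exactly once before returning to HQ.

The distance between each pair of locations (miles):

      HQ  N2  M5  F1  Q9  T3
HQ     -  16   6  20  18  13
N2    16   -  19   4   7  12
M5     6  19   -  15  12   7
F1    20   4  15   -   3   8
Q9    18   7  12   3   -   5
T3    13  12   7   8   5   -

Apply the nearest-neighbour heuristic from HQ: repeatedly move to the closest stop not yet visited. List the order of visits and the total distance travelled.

Total distance 41 miles via the nearest-neighbour route HQ → M5 → T3 → Q9 → F1 → N2 → HQ.

At HQ the remaining stops are M5 6, T3 13, N2 16, Q9 18, F1 20; go to M5.
At M5 the remaining stops are T3 7, Q9 12, F1 15, N2 19; go to T3.
At T3 the remaining stops are Q9 5, F1 8, N2 12; go to Q9.
At Q9 the remaining stops are F1 3, N2 7; go to F1.
At F1 the remaining stops are N2 4; go to N2.
Return N2→HQ: 16.
Total = 6 + 7 + 5 + 3 + 4 + 16 = 41.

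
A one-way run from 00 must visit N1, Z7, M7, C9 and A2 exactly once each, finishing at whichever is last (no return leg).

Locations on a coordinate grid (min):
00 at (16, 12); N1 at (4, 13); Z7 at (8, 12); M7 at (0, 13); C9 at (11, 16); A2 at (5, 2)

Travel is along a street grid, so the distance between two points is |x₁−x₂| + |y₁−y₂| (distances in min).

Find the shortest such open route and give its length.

There are 5! = 120 possible orderings.
00 - N1 - Z7 - M7 - C9 - A2: 13+5+9+14+20 = 61
00 - N1 - Z7 - M7 - A2 - C9: 13+5+9+16+20 = 63
00 - N1 - Z7 - C9 - M7 - A2: 13+5+7+14+16 = 55
00 - N1 - Z7 - C9 - A2 - M7: 13+5+7+20+16 = 61
00 - N1 - Z7 - A2 - M7 - C9: 13+5+13+16+14 = 61
00 - N1 - Z7 - A2 - C9 - M7: 13+5+13+20+14 = 65
00 - N1 - M7 - Z7 - C9 - A2: 13+4+9+7+20 = 53
00 - N1 - M7 - Z7 - A2 - C9: 13+4+9+13+20 = 59
00 - N1 - M7 - C9 - Z7 - A2: 13+4+14+7+13 = 51
00 - N1 - M7 - C9 - A2 - Z7: 13+4+14+20+13 = 64
00 - N1 - M7 - A2 - Z7 - C9: 13+4+16+13+7 = 53
00 - N1 - M7 - A2 - C9 - Z7: 13+4+16+20+7 = 60
00 - N1 - C9 - Z7 - M7 - A2: 13+10+7+9+16 = 55
00 - N1 - C9 - Z7 - A2 - M7: 13+10+7+13+16 = 59
… (106 more)
00 - C9 - Z7 - N1 - M7 - A2: 9+7+5+4+16 = 41  ← best
The minimum is 41.
One shortest path: 00 → C9 → Z7 → N1 → M7 → A2.

41 min — the minimum one-way total.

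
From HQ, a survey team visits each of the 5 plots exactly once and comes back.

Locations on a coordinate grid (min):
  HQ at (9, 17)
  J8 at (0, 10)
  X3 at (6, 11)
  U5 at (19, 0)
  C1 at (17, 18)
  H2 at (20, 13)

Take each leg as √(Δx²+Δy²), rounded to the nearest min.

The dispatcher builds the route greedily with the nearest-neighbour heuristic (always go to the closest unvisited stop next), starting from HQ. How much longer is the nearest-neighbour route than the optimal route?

From HQ: X3=7, C1=8, J8=11, H2=12, U5=20 → choose X3 (7).
From X3: J8=6, C1=13, H2=14, U5=17 → choose J8 (6).
From J8: C1=19, H2=20, U5=21 → choose C1 (19).
From C1: H2=6, U5=18 → choose H2 (6).
From H2: U5=13 → choose U5 (13).
NN route HQ → X3 → J8 → C1 → H2 → U5 → HQ costs 71.
Optimal: HQ → J8 → X3 → U5 → H2 → C1 → HQ costs 61 (by enumerating all 60 distinct tours).
Excess = 71 − 61 = 10.

The nearest-neighbour route is 10 min longer than optimal.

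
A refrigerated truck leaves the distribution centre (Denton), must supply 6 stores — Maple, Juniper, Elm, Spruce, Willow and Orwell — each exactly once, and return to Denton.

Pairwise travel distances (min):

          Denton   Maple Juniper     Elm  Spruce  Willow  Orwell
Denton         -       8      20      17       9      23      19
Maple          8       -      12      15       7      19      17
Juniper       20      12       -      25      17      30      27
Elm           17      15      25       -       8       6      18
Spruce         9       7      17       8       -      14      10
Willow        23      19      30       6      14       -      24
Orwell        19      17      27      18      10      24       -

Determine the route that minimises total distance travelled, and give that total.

Minimum total distance: 93 min.

Denton - Maple - Juniper - Elm - Spruce - Willow - Orwell - Denton: 8+12+25+8+14+24+19 = 110
Denton - Maple - Juniper - Elm - Spruce - Orwell - Willow - Denton: 8+12+25+8+10+24+23 = 110
Denton - Maple - Juniper - Elm - Willow - Spruce - Orwell - Denton: 8+12+25+6+14+10+19 = 94
Denton - Maple - Juniper - Elm - Willow - Orwell - Spruce - Denton: 8+12+25+6+24+10+9 = 94
Denton - Maple - Juniper - Elm - Orwell - Spruce - Willow - Denton: 8+12+25+18+10+14+23 = 110
Denton - Maple - Juniper - Elm - Orwell - Willow - Spruce - Denton: 8+12+25+18+24+14+9 = 110
Denton - Maple - Juniper - Spruce - Elm - Willow - Orwell - Denton: 8+12+17+8+6+24+19 = 94
Denton - Maple - Juniper - Spruce - Elm - Orwell - Willow - Denton: 8+12+17+8+18+24+23 = 110
… (352 more)
Denton - Maple - Juniper - Willow - Elm - Spruce - Orwell - Denton: 8+12+30+6+8+10+19 = 93  ← best
The minimum is 93.
One optimal route: Denton → Maple → Juniper → Willow → Elm → Spruce → Orwell → Denton (or its reverse).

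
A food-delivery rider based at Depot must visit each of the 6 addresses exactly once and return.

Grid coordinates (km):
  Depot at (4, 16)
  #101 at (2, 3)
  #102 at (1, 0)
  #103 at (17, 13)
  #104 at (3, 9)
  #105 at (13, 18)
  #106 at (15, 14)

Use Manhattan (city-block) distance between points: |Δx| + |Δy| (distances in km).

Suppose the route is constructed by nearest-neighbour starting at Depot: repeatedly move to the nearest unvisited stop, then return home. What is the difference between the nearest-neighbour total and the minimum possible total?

Depot: #104=8, #105=11, #106=13, #101=15, #103=16, #102=19 ⇒ #104
#104: #101=7, #102=11, #106=17, #103=18, #105=19 ⇒ #101
#101: #102=4, #106=24, #103=25, #105=26 ⇒ #102
#102: #106=28, #103=29, #105=30 ⇒ #106
#106: #103=3, #105=6 ⇒ #103
#103: #105=9 ⇒ #105
NN route Depot → #104 → #101 → #102 → #106 → #103 → #105 → Depot costs 70.
Optimal: Depot → #101 → #102 → #104 → #103 → #106 → #105 → Depot costs 68 (by enumerating all 360 distinct tours).
Excess = 70 − 68 = 2.

The nearest-neighbour route is 2 km longer than optimal.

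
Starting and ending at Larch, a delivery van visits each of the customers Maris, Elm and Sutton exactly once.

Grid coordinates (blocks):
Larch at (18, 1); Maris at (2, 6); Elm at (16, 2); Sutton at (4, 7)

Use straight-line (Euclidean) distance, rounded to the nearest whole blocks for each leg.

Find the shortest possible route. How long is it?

Shortest round trip = 34 blocks.

There are 3 distinct closed tours to check (reversals are equivalent).
Larch → Maris → Elm → Sutton → Larch: 17+15+13+15 = 60
Larch → Maris → Sutton → Elm → Larch: 17+2+13+2 = 34
Larch → Elm → Maris → Sutton → Larch: 2+15+2+15 = 34
The minimum is 34.
One optimal route: Larch → Maris → Sutton → Elm → Larch (or its reverse).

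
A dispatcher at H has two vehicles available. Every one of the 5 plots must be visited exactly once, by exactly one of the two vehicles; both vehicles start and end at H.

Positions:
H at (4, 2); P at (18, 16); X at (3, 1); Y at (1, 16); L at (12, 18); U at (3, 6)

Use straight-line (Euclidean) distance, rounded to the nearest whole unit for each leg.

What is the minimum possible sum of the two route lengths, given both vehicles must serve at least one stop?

Try each way of splitting the stops between the two vehicles (each non-empty) and, for each split, find the best tour for each vehicle:
  {P} + {X, Y, L, U}: 40 + 45 = 85
  {X} + {P, Y, L, U}: 2 + 51 = 53
  {P, X} + {Y, L, U}: 42 + 43 = 85
  {Y} + {P, X, L, U}: 28 + 47 = 75
  {P, Y} + {X, L, U}: 51 + 39 = 90
  {X, Y} + {P, L, U}: 30 + 45 = 75
  … (15 splits in total)
Best: vehicle 1 H → X → H = 2; vehicle 2 H → P → L → Y → U → H = 51; combined 53.

Minimum combined distance: 53.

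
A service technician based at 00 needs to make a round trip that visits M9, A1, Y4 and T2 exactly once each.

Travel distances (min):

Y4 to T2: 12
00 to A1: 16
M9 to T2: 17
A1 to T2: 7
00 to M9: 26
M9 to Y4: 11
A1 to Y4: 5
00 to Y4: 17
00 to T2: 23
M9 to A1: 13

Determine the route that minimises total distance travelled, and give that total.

With 4 stops there are 4!/2 = 12 distinct round trips (a route and its reverse cost the same).
00-M9-A1-Y4-T2-00: 26+13+5+12+23 = 79
00-M9-A1-T2-Y4-00: 26+13+7+12+17 = 75
00-M9-Y4-A1-T2-00: 26+11+5+7+23 = 72
00-M9-Y4-T2-A1-00: 26+11+12+7+16 = 72
00-M9-T2-A1-Y4-00: 26+17+7+5+17 = 72
00-M9-T2-Y4-A1-00: 26+17+12+5+16 = 76
00-A1-M9-Y4-T2-00: 16+13+11+12+23 = 75
00-A1-M9-T2-Y4-00: 16+13+17+12+17 = 75
00-A1-Y4-M9-T2-00: 16+5+11+17+23 = 72
00-A1-T2-M9-Y4-00: 16+7+17+11+17 = 68
00-Y4-M9-A1-T2-00: 17+11+13+7+23 = 71
00-Y4-A1-M9-T2-00: 17+5+13+17+23 = 75
The minimum is 68.
One optimal route: 00 → A1 → T2 → M9 → Y4 → 00 (or its reverse).

Minimum total distance: 68 min.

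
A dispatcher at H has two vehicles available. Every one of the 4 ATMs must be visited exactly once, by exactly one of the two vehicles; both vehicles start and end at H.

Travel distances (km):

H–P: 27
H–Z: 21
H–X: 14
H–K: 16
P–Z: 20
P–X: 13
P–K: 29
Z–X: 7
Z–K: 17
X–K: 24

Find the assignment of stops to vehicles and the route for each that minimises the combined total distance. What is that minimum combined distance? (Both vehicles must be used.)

There are 2^3 − 1 = 7 ways to divide the 4 stops into two non-empty groups. For each, the best each vehicle can do is its own shortest tour through its group:
  {P} + {Z, X, K}: 54 + 54 = 108
  {Z} + {P, X, K}: 42 + 72 = 114
  {P, Z} + {X, K}: 68 + 54 = 122
  {X} + {P, Z, K}: 28 + 80 = 108
  {P, X} + {Z, K}: 54 + 54 = 108
  {Z, X} + {P, K}: 42 + 72 = 114
  … (7 splits in total)
  {P, Z, X} + {K}: 68 + 32 = 100  ← best
Best: vehicle 1 H → P → Z → X → H = 68; vehicle 2 H → K → H = 32; combined 100.

Minimum combined distance: 100 km.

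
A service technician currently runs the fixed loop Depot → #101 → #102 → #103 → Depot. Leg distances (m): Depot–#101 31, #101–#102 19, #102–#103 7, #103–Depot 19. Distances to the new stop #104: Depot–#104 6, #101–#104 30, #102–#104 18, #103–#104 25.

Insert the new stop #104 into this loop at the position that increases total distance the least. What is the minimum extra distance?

Minimum extra distance: 5 m, inserting #104 between Depot and #101.

Insertion cost between consecutive stops i–j is d(i,#104) + d(#104,j) − d(i,j):
  between Depot and #101: 6 + 30 − 31 = 5
  between #101 and #102: 30 + 18 − 19 = 29
  between #102 and #103: 18 + 25 − 7 = 36
  between #103 and Depot: 25 + 6 − 19 = 12
Cheapest insertion is between Depot and #101, adding 5.
New total = 76 + 5 = 81.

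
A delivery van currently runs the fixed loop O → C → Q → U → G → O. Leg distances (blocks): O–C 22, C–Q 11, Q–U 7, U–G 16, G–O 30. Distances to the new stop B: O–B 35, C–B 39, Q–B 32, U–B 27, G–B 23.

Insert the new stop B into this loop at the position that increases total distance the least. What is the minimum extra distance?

Adding 28 blocks by placing B on the G–O leg.

Insertion cost between consecutive stops i–j is d(i,B) + d(B,j) − d(i,j):
  between O and C: 35 + 39 − 22 = 52
  between C and Q: 39 + 32 − 11 = 60
  between Q and U: 32 + 27 − 7 = 52
  between U and G: 27 + 23 − 16 = 34
  between G and O: 23 + 35 − 30 = 28
Cheapest insertion is between G and O, adding 28.
New total = 86 + 28 = 114.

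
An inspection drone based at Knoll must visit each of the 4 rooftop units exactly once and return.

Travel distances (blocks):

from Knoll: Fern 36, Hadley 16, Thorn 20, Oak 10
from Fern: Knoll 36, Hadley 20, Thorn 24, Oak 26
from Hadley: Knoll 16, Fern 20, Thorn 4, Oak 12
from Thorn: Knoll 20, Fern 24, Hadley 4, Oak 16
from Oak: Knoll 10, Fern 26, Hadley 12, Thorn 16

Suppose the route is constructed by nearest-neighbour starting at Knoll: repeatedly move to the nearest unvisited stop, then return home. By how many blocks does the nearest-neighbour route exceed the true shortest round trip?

Excess over optimum: 6 blocks.

From Knoll: Oak=10, Hadley=16, Thorn=20, Fern=36 → choose Oak (10).
From Oak: Hadley=12, Thorn=16, Fern=26 → choose Hadley (12).
From Hadley: Thorn=4, Fern=20 → choose Thorn (4).
From Thorn: Fern=24 → choose Fern (24).
NN route Knoll → Oak → Hadley → Thorn → Fern → Knoll costs 86.
Optimal: Knoll → Hadley → Thorn → Fern → Oak → Knoll costs 80 (by enumerating all 12 distinct tours).
Excess = 86 − 80 = 6.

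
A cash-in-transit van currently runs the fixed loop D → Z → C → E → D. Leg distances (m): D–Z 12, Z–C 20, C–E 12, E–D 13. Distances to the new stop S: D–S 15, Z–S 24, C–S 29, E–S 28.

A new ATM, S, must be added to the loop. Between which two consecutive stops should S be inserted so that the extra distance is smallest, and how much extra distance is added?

Adding 27 m by placing S on the D–Z leg.

Insertion cost between consecutive stops i–j is d(i,S) + d(S,j) − d(i,j):
  between D and Z: 15 + 24 − 12 = 27
  between Z and C: 24 + 29 − 20 = 33
  between C and E: 29 + 28 − 12 = 45
  between E and D: 28 + 15 − 13 = 30
Cheapest insertion is between D and Z, adding 27.
New total = 57 + 27 = 84.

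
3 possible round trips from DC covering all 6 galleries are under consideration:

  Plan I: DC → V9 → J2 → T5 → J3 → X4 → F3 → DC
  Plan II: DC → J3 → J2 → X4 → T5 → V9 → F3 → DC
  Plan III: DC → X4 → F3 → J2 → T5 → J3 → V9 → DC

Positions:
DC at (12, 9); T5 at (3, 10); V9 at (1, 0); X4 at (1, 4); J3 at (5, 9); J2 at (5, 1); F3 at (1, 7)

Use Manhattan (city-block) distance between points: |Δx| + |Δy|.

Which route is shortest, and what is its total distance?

Shortest is Plan II, total 62.

Plan I: 20 + 5 + 11 + 3 + 9 + 3 + 13 = 64
Plan II: 7 + 8 + 7 + 8 + 12 + 7 + 13 = 62
Plan III: 16 + 3 + 10 + 11 + 3 + 13 + 20 = 76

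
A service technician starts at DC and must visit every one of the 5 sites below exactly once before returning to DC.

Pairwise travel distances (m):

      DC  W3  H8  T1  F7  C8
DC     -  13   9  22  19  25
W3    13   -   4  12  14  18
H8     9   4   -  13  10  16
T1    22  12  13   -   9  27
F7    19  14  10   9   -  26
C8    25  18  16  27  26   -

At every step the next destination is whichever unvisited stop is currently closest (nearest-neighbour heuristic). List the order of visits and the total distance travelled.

At DC the remaining stops are H8 9, W3 13, F7 19, T1 22, C8 25; go to H8.
At H8 the remaining stops are W3 4, F7 10, T1 13, C8 16; go to W3.
At W3 the remaining stops are T1 12, F7 14, C8 18; go to T1.
At T1 the remaining stops are F7 9, C8 27; go to F7.
At F7 the remaining stops are C8 26; go to C8.
Return C8→DC: 25.
Total = 9 + 4 + 12 + 9 + 26 + 25 = 85.

Total distance 85 m via the nearest-neighbour route DC → H8 → W3 → T1 → F7 → C8 → DC.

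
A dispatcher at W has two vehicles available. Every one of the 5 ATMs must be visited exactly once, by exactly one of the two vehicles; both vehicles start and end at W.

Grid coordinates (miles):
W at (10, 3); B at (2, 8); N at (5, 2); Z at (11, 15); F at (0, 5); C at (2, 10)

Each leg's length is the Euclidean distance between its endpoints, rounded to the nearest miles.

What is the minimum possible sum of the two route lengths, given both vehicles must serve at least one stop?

Check every non-empty split of the stops between the two vehicles; for each half take its own optimal tour:
  {B} + {N, Z, F, C}: 18 + 38 = 56
  {N} + {B, Z, F, C}: 10 + 38 = 48
  {B, N} + {Z, F, C}: 21 + 37 = 58
  {Z} + {B, N, F, C}: 24 + 27 = 51
  {B, Z} + {N, F, C}: 32 + 27 = 59
  {N, Z} + {B, F, C}: 31 + 26 = 57
  … (15 splits in total)
Best: vehicle 1 W → N → W = 10; vehicle 2 W → Z → C → B → F → W = 38; combined 48.

48 miles — the smallest possible combined total.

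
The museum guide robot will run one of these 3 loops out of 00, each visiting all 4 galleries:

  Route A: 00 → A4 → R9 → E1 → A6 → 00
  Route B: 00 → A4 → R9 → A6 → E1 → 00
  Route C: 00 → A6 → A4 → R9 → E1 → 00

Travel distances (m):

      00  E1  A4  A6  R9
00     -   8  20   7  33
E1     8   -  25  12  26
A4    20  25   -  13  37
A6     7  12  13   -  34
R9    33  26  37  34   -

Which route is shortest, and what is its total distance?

Route A: 20 + 37 + 26 + 12 + 7 = 102
Route B: 20 + 37 + 34 + 12 + 8 = 111
Route C: 7 + 13 + 37 + 26 + 8 = 91

Shortest is Route C, total 91 m.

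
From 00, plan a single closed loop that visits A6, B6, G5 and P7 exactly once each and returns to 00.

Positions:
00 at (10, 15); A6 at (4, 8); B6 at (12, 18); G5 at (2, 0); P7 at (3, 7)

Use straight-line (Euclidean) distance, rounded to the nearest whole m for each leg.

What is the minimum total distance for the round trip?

00-A6-B6-G5-P7-00: 9+13+21+7+11 = 61
00-A6-B6-P7-G5-00: 9+13+14+7+17 = 60
00-A6-G5-B6-P7-00: 9+8+21+14+11 = 63
00-A6-G5-P7-B6-00: 9+8+7+14+4 = 42
00-A6-P7-B6-G5-00: 9+1+14+21+17 = 62
00-A6-P7-G5-B6-00: 9+1+7+21+4 = 42
00-B6-A6-G5-P7-00: 4+13+8+7+11 = 43
00-B6-A6-P7-G5-00: 4+13+1+7+17 = 42
00-B6-G5-A6-P7-00: 4+21+8+1+11 = 45
00-B6-P7-A6-G5-00: 4+14+1+8+17 = 44
00-G5-A6-B6-P7-00: 17+8+13+14+11 = 63
00-G5-B6-A6-P7-00: 17+21+13+1+11 = 63
The minimum is 42.
One optimal route: 00 → A6 → G5 → P7 → B6 → 00 (or its reverse).

Minimum total distance: 42 m.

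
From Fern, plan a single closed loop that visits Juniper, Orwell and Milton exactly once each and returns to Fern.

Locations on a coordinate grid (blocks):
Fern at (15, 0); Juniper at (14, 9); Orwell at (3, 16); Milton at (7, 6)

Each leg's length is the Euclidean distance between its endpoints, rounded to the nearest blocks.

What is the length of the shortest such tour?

There are 3 distinct closed tours to check (reversals are equivalent).
Fern→Juniper→Orwell→Milton→Fern: 9+13+11+10 = 43
Fern→Juniper→Milton→Orwell→Fern: 9+8+11+20 = 48
Fern→Orwell→Juniper→Milton→Fern: 20+13+8+10 = 51
The minimum is 43.
One optimal route: Fern → Juniper → Orwell → Milton → Fern (or its reverse).

Minimum total distance: 43 blocks.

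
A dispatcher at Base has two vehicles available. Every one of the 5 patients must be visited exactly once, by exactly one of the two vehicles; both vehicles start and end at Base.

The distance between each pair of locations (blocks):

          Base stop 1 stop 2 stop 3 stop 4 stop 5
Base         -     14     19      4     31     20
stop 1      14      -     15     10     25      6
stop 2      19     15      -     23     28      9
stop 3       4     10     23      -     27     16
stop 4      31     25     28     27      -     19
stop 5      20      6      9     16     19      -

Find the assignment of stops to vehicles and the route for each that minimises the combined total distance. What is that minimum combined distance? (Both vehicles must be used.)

There are 2^4 − 1 = 15 ways to divide the 5 stops into two non-empty groups. For each, the best each vehicle can do is its own shortest tour through its group:
  {stop 1} + {stop 2, stop 3, stop 4, stop 5}: 28 + 78 = 106
  {stop 2} + {stop 1, stop 3, stop 4, stop 5}: 38 + 70 = 108
  {stop 1, stop 2} + {stop 3, stop 4, stop 5}: 48 + 70 = 118
  {stop 3} + {stop 1, stop 2, stop 4, stop 5}: 8 + 86 = 94
  {stop 1, stop 3} + {stop 2, stop 4, stop 5}: 28 + 78 = 106
  {stop 2, stop 3} + {stop 1, stop 4, stop 5}: 46 + 70 = 116
  … (15 splits in total)
Best: vehicle 1 Base → stop 3 → Base = 8; vehicle 2 Base → stop 1 → stop 4 → stop 5 → stop 2 → Base = 86; combined 94.

94 blocks — the smallest possible combined total.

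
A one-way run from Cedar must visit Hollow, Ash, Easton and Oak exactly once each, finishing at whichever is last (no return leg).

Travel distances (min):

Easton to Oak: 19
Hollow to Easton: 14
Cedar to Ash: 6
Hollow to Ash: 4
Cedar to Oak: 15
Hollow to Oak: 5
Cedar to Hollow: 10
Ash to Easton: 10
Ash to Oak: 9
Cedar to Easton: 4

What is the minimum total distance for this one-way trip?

There are 4! = 24 possible orderings.
Cedar → Hollow → Ash → Easton → Oak: 10+4+10+19 = 43
Cedar → Hollow → Ash → Oak → Easton: 10+4+9+19 = 42
Cedar → Hollow → Easton → Ash → Oak: 10+14+10+9 = 43
Cedar → Hollow → Easton → Oak → Ash: 10+14+19+9 = 52
Cedar → Hollow → Oak → Ash → Easton: 10+5+9+10 = 34
Cedar → Hollow → Oak → Easton → Ash: 10+5+19+10 = 44
Cedar → Ash → Hollow → Easton → Oak: 6+4+14+19 = 43
Cedar → Ash → Hollow → Oak → Easton: 6+4+5+19 = 34
Cedar → Ash → Easton → Hollow → Oak: 6+10+14+5 = 35
Cedar → Ash → Easton → Oak → Hollow: 6+10+19+5 = 40
Cedar → Ash → Oak → Hollow → Easton: 6+9+5+14 = 34
Cedar → Ash → Oak → Easton → Hollow: 6+9+19+14 = 48
Cedar → Easton → Hollow → Ash → Oak: 4+14+4+9 = 31
Cedar → Easton → Hollow → Oak → Ash: 4+14+5+9 = 32
… (10 more)
Cedar → Easton → Ash → Hollow → Oak: 4+10+4+5 = 23  ← best
The minimum is 23.
One shortest path: Cedar → Easton → Ash → Hollow → Oak.

Shortest open route: 23 min.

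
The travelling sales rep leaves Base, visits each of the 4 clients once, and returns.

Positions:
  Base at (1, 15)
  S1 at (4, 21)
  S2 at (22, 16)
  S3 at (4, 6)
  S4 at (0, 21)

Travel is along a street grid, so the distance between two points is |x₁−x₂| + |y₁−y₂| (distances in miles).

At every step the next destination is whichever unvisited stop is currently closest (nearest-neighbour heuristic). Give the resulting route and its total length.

Base → [S4:7 / S1:9 / S3:12 / S2:22] → S4 (7)
S4 → [S1:4 / S3:19 / S2:27] → S1 (4)
S1 → [S3:15 / S2:23] → S3 (15)
S3 → [S2:28] → S2 (28)
Return S2→Base: 22.
Total = 7 + 4 + 15 + 28 + 22 = 76.

Total distance 76 miles via the nearest-neighbour route Base → S4 → S1 → S3 → S2 → Base.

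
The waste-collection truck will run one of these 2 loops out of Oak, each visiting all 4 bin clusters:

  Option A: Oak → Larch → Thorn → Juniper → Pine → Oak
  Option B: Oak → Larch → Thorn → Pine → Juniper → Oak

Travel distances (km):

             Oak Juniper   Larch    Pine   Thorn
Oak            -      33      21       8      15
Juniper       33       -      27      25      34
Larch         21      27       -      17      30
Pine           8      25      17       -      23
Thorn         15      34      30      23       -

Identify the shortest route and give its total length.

118 km — Option A is the shortest.

Option A: 21 + 30 + 34 + 25 + 8 = 118
Option B: 21 + 30 + 23 + 25 + 33 = 132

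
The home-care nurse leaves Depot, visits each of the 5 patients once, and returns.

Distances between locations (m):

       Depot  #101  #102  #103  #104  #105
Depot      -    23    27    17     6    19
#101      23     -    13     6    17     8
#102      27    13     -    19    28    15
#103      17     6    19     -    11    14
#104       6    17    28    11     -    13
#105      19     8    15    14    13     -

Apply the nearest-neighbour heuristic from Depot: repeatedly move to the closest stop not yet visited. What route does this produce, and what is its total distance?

Nearest-neighbour total = 73 m; route Depot → #104 → #103 → #101 → #105 → #102 → Depot.

From Depot: distances to unvisited — #104=6, #103=17, #105=19, #101=23, #102=27. Nearest is #104 (6).
From #104: distances to unvisited — #103=11, #105=13, #101=17, #102=28. Nearest is #103 (11).
From #103: distances to unvisited — #101=6, #105=14, #102=19. Nearest is #101 (6).
From #101: distances to unvisited — #105=8, #102=13. Nearest is #105 (8).
From #105: distances to unvisited — #102=15. Nearest is #102 (15).
Return #102→Depot: 27.
Total = 6 + 11 + 6 + 8 + 15 + 27 = 73.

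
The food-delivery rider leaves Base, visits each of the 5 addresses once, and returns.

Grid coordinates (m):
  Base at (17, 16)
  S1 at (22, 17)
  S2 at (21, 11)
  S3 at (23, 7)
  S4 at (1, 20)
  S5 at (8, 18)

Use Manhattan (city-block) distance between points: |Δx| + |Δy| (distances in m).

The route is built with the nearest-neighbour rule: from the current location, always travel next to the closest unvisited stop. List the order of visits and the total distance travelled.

From Base: distances to unvisited — S1=6, S2=9, S5=11, S3=15, S4=20. Nearest is S1 (6).
From S1: distances to unvisited — S2=7, S3=11, S5=15, S4=24. Nearest is S2 (7).
From S2: distances to unvisited — S3=6, S5=20, S4=29. Nearest is S3 (6).
From S3: distances to unvisited — S5=26, S4=35. Nearest is S5 (26).
From S5: distances to unvisited — S4=9. Nearest is S4 (9).
Return S4→Base: 20.
Total = 6 + 7 + 6 + 26 + 9 + 20 = 74.

Nearest-neighbour total = 74 m; route Base → S1 → S2 → S3 → S5 → S4 → Base.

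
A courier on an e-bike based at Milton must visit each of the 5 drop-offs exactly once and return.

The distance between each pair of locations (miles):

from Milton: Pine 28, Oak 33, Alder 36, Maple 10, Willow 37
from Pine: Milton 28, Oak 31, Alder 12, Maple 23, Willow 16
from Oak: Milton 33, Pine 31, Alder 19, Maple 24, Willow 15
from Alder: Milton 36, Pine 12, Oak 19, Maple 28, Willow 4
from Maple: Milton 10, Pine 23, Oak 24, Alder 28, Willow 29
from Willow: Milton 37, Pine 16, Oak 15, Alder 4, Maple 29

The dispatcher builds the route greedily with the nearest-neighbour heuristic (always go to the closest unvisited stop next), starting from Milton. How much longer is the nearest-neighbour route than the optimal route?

Milton: Maple=10, Pine=28, Oak=33, Alder=36, Willow=37 ⇒ Maple
Maple: Pine=23, Oak=24, Alder=28, Willow=29 ⇒ Pine
Pine: Alder=12, Willow=16, Oak=31 ⇒ Alder
Alder: Willow=4, Oak=19 ⇒ Willow
Willow: Oak=15 ⇒ Oak
NN route Milton → Maple → Pine → Alder → Willow → Oak → Milton costs 97.
Optimal: Milton → Pine → Alder → Willow → Oak → Maple → Milton costs 93 (by enumerating all 60 distinct tours).
Excess = 97 − 93 = 4.

The nearest-neighbour route is 4 miles longer than optimal.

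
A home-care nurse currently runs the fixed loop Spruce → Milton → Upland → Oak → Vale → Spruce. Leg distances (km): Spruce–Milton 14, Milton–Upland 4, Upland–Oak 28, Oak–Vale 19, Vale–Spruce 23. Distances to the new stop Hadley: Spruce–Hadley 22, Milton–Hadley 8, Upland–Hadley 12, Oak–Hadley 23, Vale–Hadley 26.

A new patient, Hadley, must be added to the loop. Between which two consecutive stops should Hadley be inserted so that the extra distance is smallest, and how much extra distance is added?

Insertion cost between consecutive stops i–j is d(i,Hadley) + d(Hadley,j) − d(i,j):
  between Spruce and Milton: 22 + 8 − 14 = 16
  between Milton and Upland: 8 + 12 − 4 = 16
  between Upland and Oak: 12 + 23 − 28 = 7
  between Oak and Vale: 23 + 26 − 19 = 30
  between Vale and Spruce: 26 + 22 − 23 = 25
Cheapest insertion is between Upland and Oak, adding 7.
New total = 88 + 7 = 95.

+7 km — insert Hadley between Upland and Oak.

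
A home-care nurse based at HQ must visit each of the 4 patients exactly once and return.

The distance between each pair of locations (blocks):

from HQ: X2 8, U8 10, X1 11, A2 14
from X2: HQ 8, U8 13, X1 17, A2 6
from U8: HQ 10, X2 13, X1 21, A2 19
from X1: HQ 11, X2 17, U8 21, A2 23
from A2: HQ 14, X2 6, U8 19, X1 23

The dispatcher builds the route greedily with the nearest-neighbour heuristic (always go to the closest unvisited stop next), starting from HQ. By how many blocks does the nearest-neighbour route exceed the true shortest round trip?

Excess over optimum: 2 blocks.

From HQ: X2=8, U8=10, X1=11, A2=14 → choose X2 (8).
From X2: A2=6, U8=13, X1=17 → choose A2 (6).
From A2: U8=19, X1=23 → choose U8 (19).
From U8: X1=21 → choose X1 (21).
NN route HQ → X2 → A2 → U8 → X1 → HQ costs 65.
Optimal: HQ → U8 → X2 → A2 → X1 → HQ costs 63 (by enumerating all 12 distinct tours).
Excess = 65 − 63 = 2.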